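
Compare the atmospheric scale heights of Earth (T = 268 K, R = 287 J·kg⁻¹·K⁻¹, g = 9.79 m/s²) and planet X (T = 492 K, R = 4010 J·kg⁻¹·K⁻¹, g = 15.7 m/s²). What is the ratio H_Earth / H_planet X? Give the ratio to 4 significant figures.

H_Earth/H_planet X ≈ 0.06252

H = RT/g for each body.
H_Earth = 287 × 268 / 9.79 = 7856.6 m.
H_planet X = 4010 × 492 / 15.7 = 125660 m.
H_Earth/H_planet X = 7856.6/125660 = 0.062523.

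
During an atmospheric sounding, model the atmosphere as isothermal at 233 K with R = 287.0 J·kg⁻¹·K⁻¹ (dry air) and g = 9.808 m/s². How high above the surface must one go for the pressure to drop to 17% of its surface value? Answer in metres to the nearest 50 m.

z ≈ 12100 m

Scale height: H = RT/g = 287.0 × 233 / 9.808 = 6818.0 m.
Set P/P₀ = exp(−z/H) = 0.17, so z = −H ln(0.17).
−ln(0.17) = 1.7720; z = 6818.0 × 1.7720 = 12081 m.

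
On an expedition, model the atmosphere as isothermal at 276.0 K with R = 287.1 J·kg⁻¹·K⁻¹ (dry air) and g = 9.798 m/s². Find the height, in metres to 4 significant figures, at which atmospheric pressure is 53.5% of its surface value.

z ≈ 5059 m

Scale height: H = RT/g = 287.1 × 276.0 / 9.798 = 8087.3 m.
Set P/P₀ = exp(−z/H) = 0.535, so z = −H ln(0.535).
−ln(0.535) = 0.62549; z = 8087.3 × 0.62549 = 5058.5 m.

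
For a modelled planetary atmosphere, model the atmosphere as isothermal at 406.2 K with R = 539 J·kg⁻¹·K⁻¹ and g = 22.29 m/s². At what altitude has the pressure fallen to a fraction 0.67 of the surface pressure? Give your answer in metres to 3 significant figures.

z ≈ 3930 m

Scale height: H = RT/g = 539 × 406.2 / 22.29 = 9822.4 m.
Set P/P₀ = exp(−z/H) = 0.67, so z = −H ln(0.67).
−ln(0.67) = 0.40048; z = 9822.4 × 0.40048 = 3933.7 m.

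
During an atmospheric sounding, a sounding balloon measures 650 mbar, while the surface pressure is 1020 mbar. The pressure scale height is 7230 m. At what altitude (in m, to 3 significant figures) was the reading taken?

z ≈ 3260 m

Invert the barometric formula: z = H ln(P₀/P).
P₀/P = 1020/650 = 1.5692; ln(1.5692) = 0.45057.
z = 7230.0 × 0.45057 = 3257.6 m.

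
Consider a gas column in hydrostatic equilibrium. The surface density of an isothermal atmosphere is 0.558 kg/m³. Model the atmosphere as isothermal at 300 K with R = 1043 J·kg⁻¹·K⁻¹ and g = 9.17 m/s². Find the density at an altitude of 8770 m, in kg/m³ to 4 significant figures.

ρ ≈ 0.4315 kg/m³

Scale height: H = RT/g = 1043 × 300 / 9.17 = 34122 m.
In an isothermal atmosphere, density decays like pressure: ρ = ρ₀ exp(−z/H).
z/H = 8770.0/34122 = 0.25702; exp(−0.25702) = 0.77335.
ρ = 0.558 × 0.77335 = 0.43153 kg/m³.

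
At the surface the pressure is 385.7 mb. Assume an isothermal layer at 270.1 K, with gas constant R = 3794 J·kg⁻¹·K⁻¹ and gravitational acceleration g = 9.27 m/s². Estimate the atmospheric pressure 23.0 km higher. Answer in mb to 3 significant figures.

P ≈ 313 mb

Scale height: H = RT/g = 3794 × 270.1 / 9.27 = 110550 m.
Barometric formula: P = P₀ exp(−z/H).
z/H = 23000/110550 = 0.20805; exp(−0.20805) = 0.81217.
P = 385.7 × 0.81217 = 313.25 mb.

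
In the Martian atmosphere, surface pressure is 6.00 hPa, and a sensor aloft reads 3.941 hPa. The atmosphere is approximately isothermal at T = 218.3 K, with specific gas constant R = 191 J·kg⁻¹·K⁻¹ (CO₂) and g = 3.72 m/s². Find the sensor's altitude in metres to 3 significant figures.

Scale height: H = RT/g = 191 × 218.3 / 3.72 = 11208 m.
Invert the barometric formula: z = H ln(P₀/P).
P₀/P = 6.00/3.941 = 1.5225; ln(1.5225) = 0.42035.
z = 11208 × 0.42035 = 4711.3 m.

z ≈ 4710 m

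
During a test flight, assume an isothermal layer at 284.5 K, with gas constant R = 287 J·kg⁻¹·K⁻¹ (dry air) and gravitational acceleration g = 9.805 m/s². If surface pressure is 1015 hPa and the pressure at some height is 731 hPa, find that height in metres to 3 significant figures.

Scale height: H = RT/g = 287 × 284.5 / 9.805 = 8327.5 m.
Invert the barometric formula: z = H ln(P₀/P).
P₀/P = 1015/731 = 1.3885; ln(1.3885) = 0.32822.
z = 8327.5 × 0.32822 = 2733.3 m.

z ≈ 2730 m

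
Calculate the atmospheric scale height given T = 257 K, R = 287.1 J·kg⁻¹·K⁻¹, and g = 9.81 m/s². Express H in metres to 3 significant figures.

H ≈ 7520 m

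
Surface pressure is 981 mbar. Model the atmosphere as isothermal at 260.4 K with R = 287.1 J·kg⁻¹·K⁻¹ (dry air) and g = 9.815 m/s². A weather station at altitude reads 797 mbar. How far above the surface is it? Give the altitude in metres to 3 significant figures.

Scale height: H = RT/g = 287.1 × 260.4 / 9.815 = 7617.0 m.
Invert the barometric formula: z = H ln(P₀/P).
P₀/P = 981/797 = 1.2309; ln(1.2309) = 0.20775.
z = 7617.0 × 0.20775 = 1582.4 m.

z ≈ 1580 m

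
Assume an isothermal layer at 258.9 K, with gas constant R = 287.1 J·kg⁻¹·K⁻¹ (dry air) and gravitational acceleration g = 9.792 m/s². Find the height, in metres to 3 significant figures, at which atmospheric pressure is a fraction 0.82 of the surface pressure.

Scale height: H = RT/g = 287.1 × 258.9 / 9.792 = 7590.9 m.
Set P/P₀ = exp(−z/H) = 0.82, so z = −H ln(0.82).
−ln(0.82) = 0.19845; z = 7590.9 × 0.19845 = 1506.4 m.

z ≈ 1510 m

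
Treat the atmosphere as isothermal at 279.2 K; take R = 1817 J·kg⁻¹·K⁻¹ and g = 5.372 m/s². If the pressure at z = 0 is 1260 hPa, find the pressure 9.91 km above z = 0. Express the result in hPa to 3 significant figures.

P ≈ 1130 hPa

Scale height: H = RT/g = 1817 × 279.2 / 5.372 = 94435 m.
Barometric formula: P = P₀ exp(−z/H).
z/H = 9910.0/94435 = 0.10494; exp(−0.10494) = 0.90038.
P = 1260 × 0.90038 = 1134.5 hPa.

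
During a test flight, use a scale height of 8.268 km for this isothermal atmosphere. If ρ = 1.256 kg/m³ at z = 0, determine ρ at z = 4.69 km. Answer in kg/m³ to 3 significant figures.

ρ ≈ 0.712 kg/m³

In an isothermal atmosphere, density decays like pressure: ρ = ρ₀ exp(−z/H).
z/H = 4690.0/8268.0 = 0.56725; exp(−0.56725) = 0.56708.
ρ = 1.256 × 0.56708 = 0.71225 kg/m³.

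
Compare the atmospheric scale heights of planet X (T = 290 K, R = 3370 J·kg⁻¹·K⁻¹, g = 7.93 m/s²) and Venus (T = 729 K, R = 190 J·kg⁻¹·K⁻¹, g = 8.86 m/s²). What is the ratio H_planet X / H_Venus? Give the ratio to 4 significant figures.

H = RT/g for each body.
H_planet X = 3370 × 290 / 7.93 = 123240 m.
H_Venus = 190 × 729 / 8.86 = 15633 m.
H_planet X/H_Venus = 123240/15633 = 7.8833.

H_planet X/H_Venus ≈ 7.883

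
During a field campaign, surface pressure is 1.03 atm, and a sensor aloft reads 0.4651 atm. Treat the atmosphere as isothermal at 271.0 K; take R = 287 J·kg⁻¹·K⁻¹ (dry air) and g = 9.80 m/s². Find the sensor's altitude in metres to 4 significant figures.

z ≈ 6310 m

Scale height: H = RT/g = 287 × 271.0 / 9.80 = 7936.4 m.
Invert the barometric formula: z = H ln(P₀/P).
P₀/P = 1.03/0.4651 = 2.2146; ln(2.2146) = 0.79507.
z = 7936.4 × 0.79507 = 6310.0 m.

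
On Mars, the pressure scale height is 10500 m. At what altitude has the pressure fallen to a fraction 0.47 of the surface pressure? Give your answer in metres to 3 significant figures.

z ≈ 7930 m

Set P/P₀ = exp(−z/H) = 0.47, so z = −H ln(0.47).
−ln(0.47) = 0.75502; z = 10500 × 0.75502 = 7927.7 m.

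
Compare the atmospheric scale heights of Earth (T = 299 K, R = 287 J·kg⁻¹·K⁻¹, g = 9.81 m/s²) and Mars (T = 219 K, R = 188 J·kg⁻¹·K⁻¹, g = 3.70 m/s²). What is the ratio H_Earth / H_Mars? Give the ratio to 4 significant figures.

H = RT/g for each body.
H_Earth = 287 × 299 / 9.81 = 8747.5 m.
H_Mars = 188 × 219 / 3.70 = 11128 m.
H_Earth/H_Mars = 8747.5/11128 = 0.78608.

H_Earth/H_Mars ≈ 0.7861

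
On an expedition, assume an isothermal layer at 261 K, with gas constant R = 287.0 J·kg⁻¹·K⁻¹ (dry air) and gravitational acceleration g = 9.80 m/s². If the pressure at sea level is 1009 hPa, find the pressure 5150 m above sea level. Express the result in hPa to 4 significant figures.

P ≈ 514.4 hPa

Scale height: H = RT/g = 287.0 × 261 / 9.80 = 7643.6 m.
Barometric formula: P = P₀ exp(−z/H).
z/H = 5150.0/7643.6 = 0.67377; exp(−0.67377) = 0.50978.
P = 1009 × 0.50978 = 514.37 hPa.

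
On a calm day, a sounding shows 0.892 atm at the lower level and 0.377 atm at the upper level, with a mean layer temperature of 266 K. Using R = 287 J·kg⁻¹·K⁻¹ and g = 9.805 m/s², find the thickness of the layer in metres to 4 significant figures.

Hypsometric equation: Δz = (R T̄/g) ln(P₁/P₂).
R T̄/g = 287 × 266 / 9.805 = 7786.0 m.
ln(0.892/0.377) = ln(2.3660) = 0.86120.
Δz = 7786.0 × 0.86120 = 6705.3 m.

Δz ≈ 6705 m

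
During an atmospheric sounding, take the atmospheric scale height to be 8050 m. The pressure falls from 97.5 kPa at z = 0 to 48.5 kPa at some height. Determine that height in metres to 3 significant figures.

Invert the barometric formula: z = H ln(P₀/P).
P₀/P = 97.5/48.5 = 2.0103; ln(2.0103) = 0.69828.
z = 8050.0 × 0.69828 = 5621.2 m.

z ≈ 5620 m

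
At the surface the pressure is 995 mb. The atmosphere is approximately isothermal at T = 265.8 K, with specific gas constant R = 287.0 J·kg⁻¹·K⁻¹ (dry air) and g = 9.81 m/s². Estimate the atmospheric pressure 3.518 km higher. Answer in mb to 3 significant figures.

P ≈ 633 mb

Scale height: H = RT/g = 287.0 × 265.8 / 9.81 = 7776.2 m.
Barometric formula: P = P₀ exp(−z/H).
z/H = 3518.0/7776.2 = 0.45241; exp(−0.45241) = 0.63609.
P = 995 × 0.63609 = 632.91 mb.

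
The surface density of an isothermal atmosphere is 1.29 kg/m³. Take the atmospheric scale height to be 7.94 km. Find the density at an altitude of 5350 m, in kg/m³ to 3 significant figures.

ρ ≈ 0.658 kg/m³

In an isothermal atmosphere, density decays like pressure: ρ = ρ₀ exp(−z/H).
z/H = 5350.0/7940.0 = 0.67380; exp(−0.67380) = 0.50977.
ρ = 1.29 × 0.50977 = 0.65760 kg/m³.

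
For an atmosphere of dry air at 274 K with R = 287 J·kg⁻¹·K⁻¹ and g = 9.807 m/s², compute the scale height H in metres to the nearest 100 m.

The scale height of an isothermal atmosphere is H = RT/g.
H = 287 × 274 / 9.807 = 78638/9.807 = 8018.6 m.

H ≈ 8000 m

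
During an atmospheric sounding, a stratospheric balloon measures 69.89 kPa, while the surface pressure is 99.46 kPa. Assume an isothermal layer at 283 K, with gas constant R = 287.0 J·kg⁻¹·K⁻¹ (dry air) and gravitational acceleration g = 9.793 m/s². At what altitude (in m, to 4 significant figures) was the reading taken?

Scale height: H = RT/g = 287.0 × 283 / 9.793 = 8293.8 m.
Invert the barometric formula: z = H ln(P₀/P).
P₀/P = 99.46/69.89 = 1.4231; ln(1.4231) = 0.35284.
z = 8293.8 × 0.35284 = 2926.4 m.

z ≈ 2926 m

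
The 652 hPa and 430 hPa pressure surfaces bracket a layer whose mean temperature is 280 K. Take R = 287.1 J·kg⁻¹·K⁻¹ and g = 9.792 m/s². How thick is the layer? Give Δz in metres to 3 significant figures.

Hypsometric equation: Δz = (R T̄/g) ln(P₁/P₂).
R T̄/g = 287.1 × 280 / 9.792 = 8209.6 m.
ln(652/430) = ln(1.5163) = 0.41627.
Δz = 8209.6 × 0.41627 = 3417.4 m.

Δz ≈ 3420 m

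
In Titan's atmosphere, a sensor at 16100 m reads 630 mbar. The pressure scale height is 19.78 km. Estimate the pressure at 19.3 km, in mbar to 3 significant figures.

P ≈ 536 mbar

Between two levels, P₂ = P₁ exp(−Δz/H) with Δz = z₂ − z₁.
Δz = 19300 − 16100 = 3200.0 m; Δz/H = 3200.0/19780 = 0.16178.
P₂ = 630 × exp(−0.16178) = 630 × 0.85063 = 535.90 mbar.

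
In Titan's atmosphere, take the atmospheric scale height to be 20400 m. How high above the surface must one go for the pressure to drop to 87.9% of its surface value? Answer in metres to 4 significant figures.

Set P/P₀ = exp(−z/H) = 0.879, so z = −H ln(0.879).
−ln(0.879) = 0.12897; z = 20400 × 0.12897 = 2631.0 m.

z ≈ 2631 m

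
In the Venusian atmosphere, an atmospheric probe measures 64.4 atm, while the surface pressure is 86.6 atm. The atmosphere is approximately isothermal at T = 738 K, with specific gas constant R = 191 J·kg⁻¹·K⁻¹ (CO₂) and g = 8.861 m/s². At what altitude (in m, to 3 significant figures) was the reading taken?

Scale height: H = RT/g = 191 × 738 / 8.861 = 15908 m.
Invert the barometric formula: z = H ln(P₀/P).
P₀/P = 86.6/64.4 = 1.3447; ln(1.3447) = 0.29617.
z = 15908 × 0.29617 = 4711.5 m.

z ≈ 4710 m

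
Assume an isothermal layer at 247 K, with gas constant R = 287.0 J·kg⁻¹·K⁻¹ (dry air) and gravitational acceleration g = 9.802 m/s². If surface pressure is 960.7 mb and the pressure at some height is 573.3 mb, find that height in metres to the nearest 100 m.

z ≈ 3700 m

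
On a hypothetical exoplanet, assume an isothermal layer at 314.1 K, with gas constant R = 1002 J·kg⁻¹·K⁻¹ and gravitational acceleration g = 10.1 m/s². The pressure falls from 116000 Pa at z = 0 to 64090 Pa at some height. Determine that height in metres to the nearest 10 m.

z ≈ 18490 m

Scale height: H = RT/g = 1002 × 314.1 / 10.1 = 31161 m.
Invert the barometric formula: z = H ln(P₀/P).
P₀/P = 116000/64090 = 1.8100; ln(1.8100) = 0.59333.
z = 31161 × 0.59333 = 18489 m.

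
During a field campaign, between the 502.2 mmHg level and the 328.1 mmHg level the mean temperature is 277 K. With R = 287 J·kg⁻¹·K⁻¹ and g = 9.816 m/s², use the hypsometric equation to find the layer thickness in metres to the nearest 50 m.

Δz ≈ 3450 m

Hypsometric equation: Δz = (R T̄/g) ln(P₁/P₂).
R T̄/g = 287 × 277 / 9.816 = 8098.9 m.
ln(502.2/328.1) = ln(1.5306) = 0.42566.
Δz = 8098.9 × 0.42566 = 3447.4 m.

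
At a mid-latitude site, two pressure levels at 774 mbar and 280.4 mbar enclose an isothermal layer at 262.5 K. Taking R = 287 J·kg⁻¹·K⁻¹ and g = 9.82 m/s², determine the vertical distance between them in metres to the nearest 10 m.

Δz ≈ 7790 m

Hypsometric equation: Δz = (R T̄/g) ln(P₁/P₂).
R T̄/g = 287 × 262.5 / 9.82 = 7671.8 m.
ln(774/280.4) = ln(2.7603) = 1.0153.
Δz = 7671.8 × 1.0153 = 7789.2 m.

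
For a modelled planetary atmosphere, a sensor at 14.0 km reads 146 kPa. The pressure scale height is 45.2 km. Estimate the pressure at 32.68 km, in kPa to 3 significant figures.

P ≈ 96.6 kPa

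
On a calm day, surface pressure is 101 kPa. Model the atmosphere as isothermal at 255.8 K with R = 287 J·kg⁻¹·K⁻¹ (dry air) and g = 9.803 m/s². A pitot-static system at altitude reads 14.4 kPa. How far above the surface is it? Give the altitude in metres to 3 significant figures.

Scale height: H = RT/g = 287 × 255.8 / 9.803 = 7489.0 m.
Invert the barometric formula: z = H ln(P₀/P).
P₀/P = 101/14.4 = 7.0139; ln(7.0139) = 1.9479.
z = 7489.0 × 1.9479 = 14588 m.

z ≈ 14600 m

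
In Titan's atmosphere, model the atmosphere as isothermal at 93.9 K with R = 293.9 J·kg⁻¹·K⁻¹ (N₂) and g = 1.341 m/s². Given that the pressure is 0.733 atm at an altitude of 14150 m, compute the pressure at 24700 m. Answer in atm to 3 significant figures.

Scale height: H = RT/g = 293.9 × 93.9 / 1.341 = 20580 m.
Between two levels, P₂ = P₁ exp(−Δz/H) with Δz = z₂ − z₁.
Δz = 24700 − 14150 = 10550 m; Δz/H = 10550/20580 = 0.51263.
P₂ = 0.733 × exp(−0.51263) = 0.733 × 0.59892 = 0.43901 atm.

P ≈ 0.439 atm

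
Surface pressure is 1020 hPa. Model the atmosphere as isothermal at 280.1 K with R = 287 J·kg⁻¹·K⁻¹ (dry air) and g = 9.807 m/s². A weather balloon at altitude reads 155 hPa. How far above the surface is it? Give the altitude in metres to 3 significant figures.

z ≈ 15400 m

Scale height: H = RT/g = 287 × 280.1 / 9.807 = 8197.1 m.
Invert the barometric formula: z = H ln(P₀/P).
P₀/P = 1020/155 = 6.5806; ln(6.5806) = 1.8841.
z = 8197.1 × 1.8841 = 15444 m.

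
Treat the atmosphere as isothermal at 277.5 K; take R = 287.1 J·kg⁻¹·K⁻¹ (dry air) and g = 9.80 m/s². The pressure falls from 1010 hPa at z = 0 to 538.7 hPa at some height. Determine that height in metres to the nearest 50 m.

z ≈ 5100 m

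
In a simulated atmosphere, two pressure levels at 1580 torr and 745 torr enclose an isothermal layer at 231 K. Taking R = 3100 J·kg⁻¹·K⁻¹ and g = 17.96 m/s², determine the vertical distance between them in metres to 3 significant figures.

Δz ≈ 30000 m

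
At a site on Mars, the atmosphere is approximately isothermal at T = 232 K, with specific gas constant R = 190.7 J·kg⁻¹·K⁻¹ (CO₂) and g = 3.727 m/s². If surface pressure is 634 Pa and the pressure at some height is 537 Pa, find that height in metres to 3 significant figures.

z ≈ 1970 m

Scale height: H = RT/g = 190.7 × 232 / 3.727 = 11871 m.
Invert the barometric formula: z = H ln(P₀/P).
P₀/P = 634/537 = 1.1806; ln(1.1806) = 0.16602.
z = 11871 × 0.16602 = 1970.8 m.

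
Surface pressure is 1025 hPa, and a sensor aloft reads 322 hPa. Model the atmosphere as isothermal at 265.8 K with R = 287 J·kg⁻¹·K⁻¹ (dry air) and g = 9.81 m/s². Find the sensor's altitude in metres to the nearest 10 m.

Scale height: H = RT/g = 287 × 265.8 / 9.81 = 7776.2 m.
Invert the barometric formula: z = H ln(P₀/P).
P₀/P = 1025/322 = 3.1832; ln(3.1832) = 1.1579.
z = 7776.2 × 1.1579 = 9004.1 m.

z ≈ 9000 m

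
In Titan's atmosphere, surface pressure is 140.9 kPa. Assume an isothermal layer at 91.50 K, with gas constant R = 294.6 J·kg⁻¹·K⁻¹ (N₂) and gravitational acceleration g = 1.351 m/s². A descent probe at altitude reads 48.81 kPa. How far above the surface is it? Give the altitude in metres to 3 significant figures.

z ≈ 21200 m

Scale height: H = RT/g = 294.6 × 91.50 / 1.351 = 19953 m.
Invert the barometric formula: z = H ln(P₀/P).
P₀/P = 140.9/48.81 = 2.8867; ln(2.8867) = 1.0601.
z = 19953 × 1.0601 = 21152 m.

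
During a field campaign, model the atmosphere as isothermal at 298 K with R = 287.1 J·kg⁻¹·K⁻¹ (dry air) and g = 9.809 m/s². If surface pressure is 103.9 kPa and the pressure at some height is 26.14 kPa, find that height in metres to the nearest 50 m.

Scale height: H = RT/g = 287.1 × 298 / 9.809 = 8722.2 m.
Invert the barometric formula: z = H ln(P₀/P).
P₀/P = 103.9/26.14 = 3.9748; ln(3.9748) = 1.3800.
z = 8722.2 × 1.3800 = 12037 m.

z ≈ 12050 m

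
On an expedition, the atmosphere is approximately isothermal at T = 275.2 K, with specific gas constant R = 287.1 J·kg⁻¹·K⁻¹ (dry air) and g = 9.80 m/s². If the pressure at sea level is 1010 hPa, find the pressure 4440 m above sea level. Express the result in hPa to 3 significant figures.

Scale height: H = RT/g = 287.1 × 275.2 / 9.80 = 8062.2 m.
Barometric formula: P = P₀ exp(−z/H).
z/H = 4440.0/8062.2 = 0.55072; exp(−0.55072) = 0.57653.
P = 1010 × 0.57653 = 582.30 hPa.

P ≈ 582 hPa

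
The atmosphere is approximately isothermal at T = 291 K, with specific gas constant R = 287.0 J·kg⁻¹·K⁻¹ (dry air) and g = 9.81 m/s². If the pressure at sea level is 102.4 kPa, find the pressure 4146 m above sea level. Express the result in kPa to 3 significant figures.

P ≈ 62.9 kPa

Scale height: H = RT/g = 287.0 × 291 / 9.81 = 8513.5 m.
Barometric formula: P = P₀ exp(−z/H).
z/H = 4146.0/8513.5 = 0.48699; exp(−0.48699) = 0.61447.
P = 102.4 × 0.61447 = 62.922 kPa.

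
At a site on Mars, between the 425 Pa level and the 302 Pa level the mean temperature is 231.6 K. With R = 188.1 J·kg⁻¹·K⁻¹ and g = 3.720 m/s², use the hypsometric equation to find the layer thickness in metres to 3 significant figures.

Δz ≈ 4000 m

Hypsometric equation: Δz = (R T̄/g) ln(P₁/P₂).
R T̄/g = 188.1 × 231.6 / 3.720 = 11711 m.
ln(425/302) = ln(1.4073) = 0.34167.
Δz = 11711 × 0.34167 = 4001.3 m.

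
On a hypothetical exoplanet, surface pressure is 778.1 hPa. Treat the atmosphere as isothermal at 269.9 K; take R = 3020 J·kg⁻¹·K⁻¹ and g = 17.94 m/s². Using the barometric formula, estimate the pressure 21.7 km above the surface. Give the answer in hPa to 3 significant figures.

P ≈ 483 hPa

Scale height: H = RT/g = 3020 × 269.9 / 17.94 = 45435 m.
Barometric formula: P = P₀ exp(−z/H).
z/H = 21700/45435 = 0.47761; exp(−0.47761) = 0.62026.
P = 778.1 × 0.62026 = 482.62 hPa.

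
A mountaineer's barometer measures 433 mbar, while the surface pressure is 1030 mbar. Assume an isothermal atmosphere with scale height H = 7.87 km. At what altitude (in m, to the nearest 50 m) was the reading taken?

z ≈ 6800 m

Invert the barometric formula: z = H ln(P₀/P).
P₀/P = 1030/433 = 2.3788; ln(2.3788) = 0.86660.
z = 7870.0 × 0.86660 = 6820.1 m.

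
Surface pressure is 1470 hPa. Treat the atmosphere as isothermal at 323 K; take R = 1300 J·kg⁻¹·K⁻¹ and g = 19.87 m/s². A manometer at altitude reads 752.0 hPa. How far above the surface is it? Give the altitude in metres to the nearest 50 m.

z ≈ 14150 m

Scale height: H = RT/g = 1300 × 323 / 19.87 = 21132 m.
Invert the barometric formula: z = H ln(P₀/P).
P₀/P = 1470/752.0 = 1.9548; ln(1.9548) = 0.67029.
z = 21132 × 0.67029 = 14165 m.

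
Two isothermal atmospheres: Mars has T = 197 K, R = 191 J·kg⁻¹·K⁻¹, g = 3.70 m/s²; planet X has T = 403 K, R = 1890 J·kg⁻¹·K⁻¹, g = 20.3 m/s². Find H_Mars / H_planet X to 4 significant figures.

H_Mars/H_planet X ≈ 0.2710

H = RT/g for each body.
H_Mars = 191 × 197 / 3.70 = 10169 m.
H_planet X = 1890 × 403 / 20.3 = 37521 m.
H_Mars/H_planet X = 10169/37521 = 0.27102.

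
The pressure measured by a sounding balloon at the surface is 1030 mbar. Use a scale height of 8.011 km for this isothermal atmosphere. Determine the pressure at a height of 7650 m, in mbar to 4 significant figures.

Barometric formula: P = P₀ exp(−z/H).
z/H = 7650.0/8011.0 = 0.95494; exp(−0.95494) = 0.38484.
P = 1030 × 0.38484 = 396.39 mbar.

P ≈ 396.4 mbar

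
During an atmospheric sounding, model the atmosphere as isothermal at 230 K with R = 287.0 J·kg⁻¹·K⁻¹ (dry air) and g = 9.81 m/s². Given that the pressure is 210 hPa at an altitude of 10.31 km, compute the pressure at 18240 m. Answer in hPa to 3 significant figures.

Scale height: H = RT/g = 287.0 × 230 / 9.81 = 6728.8 m.
Between two levels, P₂ = P₁ exp(−Δz/H) with Δz = z₂ − z₁.
Δz = 18240 − 10310 = 7930.0 m; Δz/H = 7930.0/6728.8 = 1.1785.
P₂ = 210 × exp(−1.1785) = 210 × 0.30774 = 64.625 hPa.

P ≈ 64.6 hPa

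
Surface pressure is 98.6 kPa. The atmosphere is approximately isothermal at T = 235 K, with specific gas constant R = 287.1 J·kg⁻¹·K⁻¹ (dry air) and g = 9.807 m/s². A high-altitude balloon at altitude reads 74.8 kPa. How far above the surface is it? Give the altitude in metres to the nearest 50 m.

Scale height: H = RT/g = 287.1 × 235 / 9.807 = 6879.6 m.
Invert the barometric formula: z = H ln(P₀/P).
P₀/P = 98.6/74.8 = 1.3182; ln(1.3182) = 0.27627.
z = 6879.6 × 0.27627 = 1900.6 m.

z ≈ 1900 m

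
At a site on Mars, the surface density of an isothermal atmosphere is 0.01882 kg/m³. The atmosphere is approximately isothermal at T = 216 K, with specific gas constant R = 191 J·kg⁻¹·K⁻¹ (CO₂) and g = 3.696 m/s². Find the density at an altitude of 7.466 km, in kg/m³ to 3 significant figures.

ρ ≈ 0.00964 kg/m³

Scale height: H = RT/g = 191 × 216 / 3.696 = 11162 m.
In an isothermal atmosphere, density decays like pressure: ρ = ρ₀ exp(−z/H).
z/H = 7466.0/11162 = 0.66888; exp(−0.66888) = 0.51228.
ρ = 0.01882 × 0.51228 = 0.0096411 kg/m³.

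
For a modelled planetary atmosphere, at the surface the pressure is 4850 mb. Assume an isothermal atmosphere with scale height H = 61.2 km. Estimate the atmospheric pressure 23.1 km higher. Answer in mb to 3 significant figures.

Barometric formula: P = P₀ exp(−z/H).
z/H = 23100/61200 = 0.37745; exp(−0.37745) = 0.68561.
P = 4850 × 0.68561 = 3325.2 mb.

P ≈ 3330 mb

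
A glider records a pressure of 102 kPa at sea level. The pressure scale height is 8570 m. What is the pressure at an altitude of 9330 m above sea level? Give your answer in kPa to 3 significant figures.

Barometric formula: P = P₀ exp(−z/H).
z/H = 9330.0/8570.0 = 1.0887; exp(−1.0887) = 0.33665.
P = 102 × 0.33665 = 34.338 kPa.

P ≈ 34.3 kPa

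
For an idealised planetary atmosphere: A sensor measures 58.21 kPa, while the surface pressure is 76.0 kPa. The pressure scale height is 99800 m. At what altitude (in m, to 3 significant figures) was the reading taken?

Invert the barometric formula: z = H ln(P₀/P).
P₀/P = 76.0/58.21 = 1.3056; ln(1.3056) = 0.26666.
z = 99800 × 0.26666 = 26613 m.

z ≈ 26600 m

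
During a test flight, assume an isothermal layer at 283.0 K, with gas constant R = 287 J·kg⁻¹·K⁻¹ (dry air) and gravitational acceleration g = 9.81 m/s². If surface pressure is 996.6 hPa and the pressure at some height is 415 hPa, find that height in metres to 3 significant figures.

z ≈ 7250 m

Scale height: H = RT/g = 287 × 283.0 / 9.81 = 8279.4 m.
Invert the barometric formula: z = H ln(P₀/P).
P₀/P = 996.6/415 = 2.4014; ln(2.4014) = 0.87605.
z = 8279.4 × 0.87605 = 7253.2 m.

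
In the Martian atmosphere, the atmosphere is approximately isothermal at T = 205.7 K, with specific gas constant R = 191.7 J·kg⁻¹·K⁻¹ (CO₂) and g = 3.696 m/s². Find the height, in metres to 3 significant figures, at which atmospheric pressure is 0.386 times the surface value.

z ≈ 10200 m

Scale height: H = RT/g = 191.7 × 205.7 / 3.696 = 10669 m.
Set P/P₀ = exp(−z/H) = 0.386, so z = −H ln(0.386).
−ln(0.386) = 0.95192; z = 10669 × 0.95192 = 10156 m.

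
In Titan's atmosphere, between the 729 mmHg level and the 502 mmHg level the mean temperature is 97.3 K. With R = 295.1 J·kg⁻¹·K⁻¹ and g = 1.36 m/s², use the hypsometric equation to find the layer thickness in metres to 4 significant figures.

Δz ≈ 7877 m

Hypsometric equation: Δz = (R T̄/g) ln(P₁/P₂).
R T̄/g = 295.1 × 97.3 / 1.36 = 21113 m.
ln(729/502) = ln(1.4522) = 0.37308.
Δz = 21113 × 0.37308 = 7876.8 m.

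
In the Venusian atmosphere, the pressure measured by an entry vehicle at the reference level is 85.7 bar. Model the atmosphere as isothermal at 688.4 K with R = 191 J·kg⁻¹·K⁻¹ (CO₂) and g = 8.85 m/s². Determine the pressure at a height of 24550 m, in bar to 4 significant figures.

Scale height: H = RT/g = 191 × 688.4 / 8.85 = 14857 m.
Barometric formula: P = P₀ exp(−z/H).
z/H = 24550/14857 = 1.6524; exp(−1.6524) = 0.19159.
P = 85.7 × 0.19159 = 16.419 bar.

P ≈ 16.42 bar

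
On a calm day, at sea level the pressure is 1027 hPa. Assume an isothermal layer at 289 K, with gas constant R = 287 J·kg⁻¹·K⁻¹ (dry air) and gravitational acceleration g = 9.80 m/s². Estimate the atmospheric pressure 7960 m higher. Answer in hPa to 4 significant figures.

P ≈ 401.0 hPa

Scale height: H = RT/g = 287 × 289 / 9.80 = 8463.6 m.
Barometric formula: P = P₀ exp(−z/H).
z/H = 7960.0/8463.6 = 0.94050; exp(−0.94050) = 0.39043.
P = 1027 × 0.39043 = 400.97 hPa.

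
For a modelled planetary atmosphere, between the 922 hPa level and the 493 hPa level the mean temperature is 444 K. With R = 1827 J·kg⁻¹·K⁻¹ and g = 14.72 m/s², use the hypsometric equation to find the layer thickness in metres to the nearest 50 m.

Δz ≈ 34500 m

Hypsometric equation: Δz = (R T̄/g) ln(P₁/P₂).
R T̄/g = 1827 × 444 / 14.72 = 55108 m.
ln(922/493) = ln(1.8702) = 0.62605.
Δz = 55108 × 0.62605 = 34500 m.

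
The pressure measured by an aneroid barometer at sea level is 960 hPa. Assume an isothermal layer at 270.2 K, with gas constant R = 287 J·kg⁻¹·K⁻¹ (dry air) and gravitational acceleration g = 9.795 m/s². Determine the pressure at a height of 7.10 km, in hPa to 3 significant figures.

P ≈ 392 hPa

Scale height: H = RT/g = 287 × 270.2 / 9.795 = 7917.0 m.
Barometric formula: P = P₀ exp(−z/H).
z/H = 7100.0/7917.0 = 0.89680; exp(−0.89680) = 0.40787.
P = 960 × 0.40787 = 391.56 hPa.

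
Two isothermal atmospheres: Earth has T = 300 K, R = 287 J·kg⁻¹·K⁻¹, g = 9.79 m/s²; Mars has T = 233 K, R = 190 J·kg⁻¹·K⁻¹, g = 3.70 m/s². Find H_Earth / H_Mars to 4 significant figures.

H_Earth/H_Mars ≈ 0.7350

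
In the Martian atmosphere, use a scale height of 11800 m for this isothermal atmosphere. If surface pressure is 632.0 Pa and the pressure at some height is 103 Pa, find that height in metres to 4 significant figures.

z ≈ 21410 m

Invert the barometric formula: z = H ln(P₀/P).
P₀/P = 632.0/103 = 6.1359; ln(6.1359) = 1.8142.
z = 11800 × 1.8142 = 21408 m.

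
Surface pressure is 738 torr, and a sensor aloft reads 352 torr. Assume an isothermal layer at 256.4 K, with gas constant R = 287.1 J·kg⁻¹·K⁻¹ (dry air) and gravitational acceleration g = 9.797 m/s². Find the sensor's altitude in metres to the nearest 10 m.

z ≈ 5560 m

Scale height: H = RT/g = 287.1 × 256.4 / 9.797 = 7513.8 m.
Invert the barometric formula: z = H ln(P₀/P).
P₀/P = 738/352 = 2.0966; ln(2.0966) = 0.74032.
z = 7513.8 × 0.74032 = 5562.6 m.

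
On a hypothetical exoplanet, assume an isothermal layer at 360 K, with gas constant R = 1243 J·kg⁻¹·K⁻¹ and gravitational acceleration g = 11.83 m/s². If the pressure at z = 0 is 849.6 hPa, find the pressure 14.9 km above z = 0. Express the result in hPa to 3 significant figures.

Scale height: H = RT/g = 1243 × 360 / 11.83 = 37826 m.
Barometric formula: P = P₀ exp(−z/H).
z/H = 14900/37826 = 0.39391; exp(−0.39391) = 0.67441.
P = 849.6 × 0.67441 = 572.98 hPa.

P ≈ 573 hPa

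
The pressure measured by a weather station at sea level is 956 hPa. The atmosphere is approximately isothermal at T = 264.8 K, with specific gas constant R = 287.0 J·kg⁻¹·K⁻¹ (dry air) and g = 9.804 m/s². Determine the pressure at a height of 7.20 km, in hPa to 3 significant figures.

P ≈ 378 hPa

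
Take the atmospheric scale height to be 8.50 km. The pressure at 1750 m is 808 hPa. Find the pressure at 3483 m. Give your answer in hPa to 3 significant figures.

Between two levels, P₂ = P₁ exp(−Δz/H) with Δz = z₂ − z₁.
Δz = 3483.0 − 1750.0 = 1733.0 m; Δz/H = 1733.0/8500.0 = 0.20388.
P₂ = 808 × exp(−0.20388) = 808 × 0.81556 = 658.97 hPa.

P ≈ 659 hPa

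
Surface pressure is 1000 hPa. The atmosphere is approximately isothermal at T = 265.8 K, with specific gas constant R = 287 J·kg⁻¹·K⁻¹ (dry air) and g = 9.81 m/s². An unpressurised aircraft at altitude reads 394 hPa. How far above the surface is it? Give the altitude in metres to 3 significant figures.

Scale height: H = RT/g = 287 × 265.8 / 9.81 = 7776.2 m.
Invert the barometric formula: z = H ln(P₀/P).
P₀/P = 1000/394 = 2.5381; ln(2.5381) = 0.93142.
z = 7776.2 × 0.93142 = 7242.9 m.

z ≈ 7240 m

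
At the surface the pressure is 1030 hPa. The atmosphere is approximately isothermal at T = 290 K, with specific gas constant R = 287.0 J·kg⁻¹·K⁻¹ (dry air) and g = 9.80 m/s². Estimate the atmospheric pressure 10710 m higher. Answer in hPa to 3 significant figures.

P ≈ 292 hPa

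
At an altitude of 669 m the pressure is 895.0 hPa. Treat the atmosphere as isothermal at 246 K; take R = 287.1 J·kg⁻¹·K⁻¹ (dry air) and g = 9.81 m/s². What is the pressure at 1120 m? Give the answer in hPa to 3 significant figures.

P ≈ 841 hPa

Scale height: H = RT/g = 287.1 × 246 / 9.81 = 7199.4 m.
Between two levels, P₂ = P₁ exp(−Δz/H) with Δz = z₂ − z₁.
Δz = 1120.0 − 669.00 = 451.00 m; Δz/H = 451.00/7199.4 = 0.062644.
P₂ = 895.0 × exp(−0.062644) = 895.0 × 0.93928 = 840.66 hPa.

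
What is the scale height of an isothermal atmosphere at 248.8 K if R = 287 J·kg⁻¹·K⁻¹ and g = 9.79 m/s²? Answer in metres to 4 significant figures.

The scale height of an isothermal atmosphere is H = RT/g.
H = 287 × 248.8 / 9.79 = 71406/9.79 = 7293.8 m.

H ≈ 7294 m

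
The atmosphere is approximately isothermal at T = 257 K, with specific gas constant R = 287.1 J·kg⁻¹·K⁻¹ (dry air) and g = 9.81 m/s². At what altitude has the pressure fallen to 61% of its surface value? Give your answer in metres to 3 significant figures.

Scale height: H = RT/g = 287.1 × 257 / 9.81 = 7521.4 m.
Set P/P₀ = exp(−z/H) = 0.61, so z = −H ln(0.61).
−ln(0.61) = 0.49430; z = 7521.4 × 0.49430 = 3717.8 m.

z ≈ 3720 m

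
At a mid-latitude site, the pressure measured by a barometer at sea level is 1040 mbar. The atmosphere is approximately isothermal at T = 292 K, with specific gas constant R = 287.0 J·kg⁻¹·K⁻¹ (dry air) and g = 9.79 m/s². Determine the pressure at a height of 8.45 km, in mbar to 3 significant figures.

P ≈ 388 mbar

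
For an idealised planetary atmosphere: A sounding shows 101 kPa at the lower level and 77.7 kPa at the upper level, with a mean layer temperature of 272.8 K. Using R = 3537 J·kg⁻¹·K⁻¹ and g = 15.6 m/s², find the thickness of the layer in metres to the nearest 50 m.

Δz ≈ 16200 m

Hypsometric equation: Δz = (R T̄/g) ln(P₁/P₂).
R T̄/g = 3537 × 272.8 / 15.6 = 61852 m.
ln(101/77.7) = ln(1.2999) = 0.26229.
Δz = 61852 × 0.26229 = 16223 m.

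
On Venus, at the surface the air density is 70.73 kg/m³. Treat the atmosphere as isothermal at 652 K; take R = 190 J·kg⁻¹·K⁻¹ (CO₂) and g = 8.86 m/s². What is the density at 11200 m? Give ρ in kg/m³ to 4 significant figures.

Scale height: H = RT/g = 190 × 652 / 8.86 = 13982 m.
In an isothermal atmosphere, density decays like pressure: ρ = ρ₀ exp(−z/H).
z/H = 11200/13982 = 0.80103; exp(−0.80103) = 0.44887.
ρ = 70.73 × 0.44887 = 31.749 kg/m³.

ρ ≈ 31.75 kg/m³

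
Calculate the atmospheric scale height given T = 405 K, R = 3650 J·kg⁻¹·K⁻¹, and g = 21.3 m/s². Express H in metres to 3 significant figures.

The scale height of an isothermal atmosphere is H = RT/g.
H = 3650 × 405 / 21.3 = 1478200/21.3 = 69399 m.

H ≈ 69400 m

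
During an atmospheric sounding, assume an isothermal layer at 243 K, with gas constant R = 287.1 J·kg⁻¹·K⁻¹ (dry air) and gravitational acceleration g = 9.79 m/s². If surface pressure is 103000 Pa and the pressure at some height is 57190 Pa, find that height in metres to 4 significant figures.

z ≈ 4193 m

Scale height: H = RT/g = 287.1 × 243 / 9.79 = 7126.2 m.
Invert the barometric formula: z = H ln(P₀/P).
P₀/P = 103000/57190 = 1.8010; ln(1.8010) = 0.58834.
z = 7126.2 × 0.58834 = 4192.6 m.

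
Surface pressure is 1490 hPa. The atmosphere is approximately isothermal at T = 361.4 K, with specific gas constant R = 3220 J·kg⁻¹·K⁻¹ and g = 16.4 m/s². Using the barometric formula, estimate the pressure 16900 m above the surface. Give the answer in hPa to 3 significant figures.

P ≈ 1170 hPa

Scale height: H = RT/g = 3220 × 361.4 / 16.4 = 70958 m.
Barometric formula: P = P₀ exp(−z/H).
z/H = 16900/70958 = 0.23817; exp(−0.23817) = 0.78807.
P = 1490 × 0.78807 = 1174.2 hPa.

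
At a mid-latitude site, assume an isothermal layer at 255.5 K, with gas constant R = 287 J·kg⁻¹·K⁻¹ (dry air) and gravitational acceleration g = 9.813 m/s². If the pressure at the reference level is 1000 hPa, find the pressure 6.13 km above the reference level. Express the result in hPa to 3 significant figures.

P ≈ 440 hPa

Scale height: H = RT/g = 287 × 255.5 / 9.813 = 7472.6 m.
Barometric formula: P = P₀ exp(−z/H).
z/H = 6130.0/7472.6 = 0.82033; exp(−0.82033) = 0.44029.
P = 1000 × 0.44029 = 440.29 hPa.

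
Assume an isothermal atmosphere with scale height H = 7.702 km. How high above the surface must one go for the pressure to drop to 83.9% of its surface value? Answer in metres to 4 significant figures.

Set P/P₀ = exp(−z/H) = 0.839, so z = −H ln(0.839).
−ln(0.839) = 0.17554; z = 7702.0 × 0.17554 = 1352.0 m.

z ≈ 1352 m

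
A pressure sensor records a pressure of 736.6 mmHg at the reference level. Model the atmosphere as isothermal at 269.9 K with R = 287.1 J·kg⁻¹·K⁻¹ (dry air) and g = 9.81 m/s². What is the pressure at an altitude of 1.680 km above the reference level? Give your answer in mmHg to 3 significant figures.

Scale height: H = RT/g = 287.1 × 269.9 / 9.81 = 7898.9 m.
Barometric formula: P = P₀ exp(−z/H).
z/H = 1680.0/7898.9 = 0.21269; exp(−0.21269) = 0.80841.
P = 736.6 × 0.80841 = 595.47 mmHg.

P ≈ 595 mmHg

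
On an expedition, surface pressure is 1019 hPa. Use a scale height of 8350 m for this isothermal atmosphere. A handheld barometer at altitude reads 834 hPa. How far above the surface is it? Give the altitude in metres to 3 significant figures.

Invert the barometric formula: z = H ln(P₀/P).
P₀/P = 1019/834 = 1.2218; ln(1.2218) = 0.20033.
z = 8350.0 × 0.20033 = 1672.8 m.

z ≈ 1670 m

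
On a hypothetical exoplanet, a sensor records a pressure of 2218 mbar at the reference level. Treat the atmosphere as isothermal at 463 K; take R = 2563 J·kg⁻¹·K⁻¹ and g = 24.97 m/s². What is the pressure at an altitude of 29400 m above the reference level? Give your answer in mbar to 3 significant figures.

P ≈ 1190 mbar

Scale height: H = RT/g = 2563 × 463 / 24.97 = 47524 m.
Barometric formula: P = P₀ exp(−z/H).
z/H = 29400/47524 = 0.61863; exp(−0.61863) = 0.53868.
P = 2218 × 0.53868 = 1194.8 mbar.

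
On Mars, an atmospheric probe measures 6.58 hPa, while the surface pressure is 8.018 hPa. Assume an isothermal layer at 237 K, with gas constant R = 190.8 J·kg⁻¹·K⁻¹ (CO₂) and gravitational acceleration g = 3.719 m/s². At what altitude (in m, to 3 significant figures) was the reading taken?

Scale height: H = RT/g = 190.8 × 237 / 3.719 = 12159 m.
Invert the barometric formula: z = H ln(P₀/P).
P₀/P = 8.018/6.58 = 1.2185; ln(1.2185) = 0.19762.
z = 12159 × 0.19762 = 2402.9 m.

z ≈ 2400 m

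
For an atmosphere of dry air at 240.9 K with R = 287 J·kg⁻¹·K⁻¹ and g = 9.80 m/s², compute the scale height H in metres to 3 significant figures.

The scale height of an isothermal atmosphere is H = RT/g.
H = 287 × 240.9 / 9.80 = 69138/9.80 = 7054.9 m.

H ≈ 7050 m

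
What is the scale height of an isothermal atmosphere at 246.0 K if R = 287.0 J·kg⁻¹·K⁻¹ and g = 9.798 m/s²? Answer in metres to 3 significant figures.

H ≈ 7210 m

The scale height of an isothermal atmosphere is H = RT/g.
H = 287.0 × 246.0 / 9.798 = 70602/9.798 = 7205.8 m.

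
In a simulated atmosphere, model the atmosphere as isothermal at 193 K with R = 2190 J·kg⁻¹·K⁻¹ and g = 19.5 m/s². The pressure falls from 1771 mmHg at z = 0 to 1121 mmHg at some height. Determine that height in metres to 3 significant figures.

Scale height: H = RT/g = 2190 × 193 / 19.5 = 21675 m.
Invert the barometric formula: z = H ln(P₀/P).
P₀/P = 1771/1121 = 1.5798; ln(1.5798) = 0.45730.
z = 21675 × 0.45730 = 9912.0 m.

z ≈ 9910 m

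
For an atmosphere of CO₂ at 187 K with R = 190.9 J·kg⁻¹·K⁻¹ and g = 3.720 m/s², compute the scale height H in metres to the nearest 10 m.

H ≈ 9600 m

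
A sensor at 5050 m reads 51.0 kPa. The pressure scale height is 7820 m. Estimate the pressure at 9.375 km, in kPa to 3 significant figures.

P ≈ 29.3 kPa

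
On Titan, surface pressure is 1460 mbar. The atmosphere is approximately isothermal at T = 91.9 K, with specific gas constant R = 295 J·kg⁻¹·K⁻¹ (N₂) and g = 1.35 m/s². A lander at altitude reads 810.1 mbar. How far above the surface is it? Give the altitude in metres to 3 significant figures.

z ≈ 11800 m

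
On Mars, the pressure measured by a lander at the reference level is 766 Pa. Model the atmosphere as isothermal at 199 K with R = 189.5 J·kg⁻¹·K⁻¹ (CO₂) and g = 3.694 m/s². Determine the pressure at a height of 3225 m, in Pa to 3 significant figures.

Scale height: H = RT/g = 189.5 × 199 / 3.694 = 10209 m.
Barometric formula: P = P₀ exp(−z/H).
z/H = 3225.0/10209 = 0.31590; exp(−0.31590) = 0.72913.
P = 766 × 0.72913 = 558.51 Pa.

P ≈ 559 Pa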